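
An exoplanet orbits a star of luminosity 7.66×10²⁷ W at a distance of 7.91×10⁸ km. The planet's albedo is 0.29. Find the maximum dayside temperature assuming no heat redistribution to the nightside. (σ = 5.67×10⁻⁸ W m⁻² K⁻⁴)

d = 7.91×10⁸ km = 7.91×10¹¹ m.
Flux: S = L/(4πd²) = 7.66×10²⁷/(4π×(7.91×10¹¹)²) = 974 W m⁻².
With no redistribution each surface element balances locally: S(1−A) = σT⁴.
T = [974 × 0.71 / 5.67×10⁻⁸]^(1/4) = (1.22×10¹⁰)^(1/4) = 332 K.

T_ss ≈ 332 K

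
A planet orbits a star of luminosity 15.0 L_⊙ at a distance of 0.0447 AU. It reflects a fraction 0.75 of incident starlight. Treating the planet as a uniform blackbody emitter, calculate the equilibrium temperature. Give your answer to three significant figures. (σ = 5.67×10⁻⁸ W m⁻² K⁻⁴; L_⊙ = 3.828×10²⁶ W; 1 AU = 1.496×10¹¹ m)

T_eq ≈ 1830 K

d = 0.0447 AU = 6.69×10⁹ m.
L = 15.0 × 3.828×10²⁶ = 5.74×10²⁷ W.
Flux: S = L/(4πd²) = 5.74×10²⁷/(4π×(6.69×10⁹)²) = 1.02×10⁷ W m⁻².
Energy balance: absorbed = emitted ⇒ πR²·S(1−A) = 4πR²·σT_eq⁴, so T_eq⁴ = S(1−A)/(4σ).
T_eq = [1.02×10⁷ × 0.25 / (4 × 5.67×10⁻⁸)]^(1/4) = (1.13×10¹³)^(1/4) = 1830 K.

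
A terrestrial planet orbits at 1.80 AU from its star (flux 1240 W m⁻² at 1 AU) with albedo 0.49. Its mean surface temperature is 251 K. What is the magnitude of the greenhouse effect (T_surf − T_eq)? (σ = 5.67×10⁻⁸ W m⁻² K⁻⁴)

S = 1240/1.80² = 382.7 W m⁻².
T_eq = [S(1−A)/(4σ)]^(1/4) = [382.7×0.51/(4×5.67×10⁻⁸)]^(1/4) = 171.3 K.
ΔT = T_surf − T_eq = 251 − 171.3.

ΔT ≈ 79.7 K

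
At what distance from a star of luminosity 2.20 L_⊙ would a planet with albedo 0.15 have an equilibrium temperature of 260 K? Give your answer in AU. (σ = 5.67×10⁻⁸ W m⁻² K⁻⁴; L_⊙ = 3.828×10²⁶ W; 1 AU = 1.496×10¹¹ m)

d ≈ 1.57 AU

L = 2.20 × 3.828×10²⁶ = 8.42×10²⁶ W.
From T_eq⁴ = L(1−A)/(16πσd²): d = √[L(1−A)/(16πσT_eq⁴)].
d = √[8.42×10²⁶ × 0.85 / (16π × 5.67×10⁻⁸ × (260)⁴)] = 2.34×10¹¹ m = 1.57 AU.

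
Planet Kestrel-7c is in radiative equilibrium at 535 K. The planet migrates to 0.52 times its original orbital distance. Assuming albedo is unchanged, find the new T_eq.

T_eq ∝ L^(1/4) · d^(−1/2).
T′ = 535 / 0.52^(1/2) = 742 K.

T_eq ≈ 742 K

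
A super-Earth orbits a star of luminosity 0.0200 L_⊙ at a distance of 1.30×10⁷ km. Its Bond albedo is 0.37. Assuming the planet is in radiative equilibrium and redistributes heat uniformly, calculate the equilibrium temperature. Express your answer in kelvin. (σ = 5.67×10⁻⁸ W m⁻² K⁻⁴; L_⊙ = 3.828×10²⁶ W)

T_eq ≈ 316 K

d = 1.30×10⁷ km = 1.30×10¹⁰ m.
L = 0.0200 × 3.828×10²⁶ = 7.66×10²⁴ W.
Flux: S = L/(4πd²) = 7.66×10²⁴/(4π×(1.30×10¹⁰)²) = 3610 W m⁻².
Energy balance: absorbed = emitted ⇒ πR²·S(1−A) = 4πR²·σT_eq⁴, so T_eq⁴ = S(1−A)/(4σ).
T_eq = [3610 × 0.63 / (4 × 5.67×10⁻⁸)]^(1/4) = (1.00×10¹⁰)^(1/4) = 316 K.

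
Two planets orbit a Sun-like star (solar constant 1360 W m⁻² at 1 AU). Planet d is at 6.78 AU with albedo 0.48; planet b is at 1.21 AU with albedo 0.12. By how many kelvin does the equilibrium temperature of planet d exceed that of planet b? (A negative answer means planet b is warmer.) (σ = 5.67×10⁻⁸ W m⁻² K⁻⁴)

ΔT ≈ -154.3 K

T_eq = [S₀(1−A)/(4σd²)]^(1/4), so T ∝ (1−A)^(1/4) / √d.
T₁ = [1360×0.52/(4×5.67×10⁻⁸×6.78²)]^(1/4) = 90.75 K.
T₂ = [1360×0.88/(4×5.67×10⁻⁸×1.21²)]^(1/4) = 245.02 K.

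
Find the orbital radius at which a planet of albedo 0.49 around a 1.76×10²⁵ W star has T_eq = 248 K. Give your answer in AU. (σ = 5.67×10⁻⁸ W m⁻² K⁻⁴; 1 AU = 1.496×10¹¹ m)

From T_eq⁴ = L(1−A)/(16πσd²): d = √[L(1−A)/(16πσT_eq⁴)].
d = √[1.76×10²⁵ × 0.51 / (16π × 5.67×10⁻⁸ × (248)⁴)] = 2.89×10¹⁰ m = 0.193 AU.

d ≈ 0.193 AU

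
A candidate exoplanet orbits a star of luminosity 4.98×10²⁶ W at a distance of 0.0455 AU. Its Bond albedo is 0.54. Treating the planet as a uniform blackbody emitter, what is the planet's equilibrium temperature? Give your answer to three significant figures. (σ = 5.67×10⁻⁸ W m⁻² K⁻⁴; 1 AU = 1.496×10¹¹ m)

d = 0.0455 AU = 6.81×10⁹ m.
Flux: S = L/(4πd²) = 4.98×10²⁶/(4π×(6.81×10⁹)²) = 8.55×10⁵ W m⁻².
Energy balance: absorbed = emitted ⇒ πR²·S(1−A) = 4πR²·σT_eq⁴, so T_eq⁴ = S(1−A)/(4σ).
T_eq = [8.55×10⁵ × 0.46 / (4 × 5.67×10⁻⁸)]^(1/4) = (1.73×10¹²)^(1/4) = 1150 K.

T_eq ≈ 1150 K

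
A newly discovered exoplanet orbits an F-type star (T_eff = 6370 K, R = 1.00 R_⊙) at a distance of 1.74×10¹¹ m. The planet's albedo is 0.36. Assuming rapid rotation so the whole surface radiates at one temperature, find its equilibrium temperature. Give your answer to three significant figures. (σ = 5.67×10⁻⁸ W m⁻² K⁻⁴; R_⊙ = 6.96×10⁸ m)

T_eq ≈ 255 K

R_⋆ = 1.00 × 6.96×10⁸ = 6.96×10⁸ m.
L = 4πR_⋆²σT_⋆⁴ = 4π(6.96×10⁸)² × 5.67×10⁻⁸ × (6370)⁴ = 5.68×10²⁶ W.
S = L/(4πd²) = 1490 W m⁻².
Energy balance: absorbed = emitted ⇒ πR²·S(1−A) = 4πR²·σT_eq⁴, so T_eq⁴ = S(1−A)/(4σ).
T_eq = [1490 × 0.64 / (4 × 5.67×10⁻⁸)]^(1/4) = (4.22×10⁹)^(1/4) = 255 K.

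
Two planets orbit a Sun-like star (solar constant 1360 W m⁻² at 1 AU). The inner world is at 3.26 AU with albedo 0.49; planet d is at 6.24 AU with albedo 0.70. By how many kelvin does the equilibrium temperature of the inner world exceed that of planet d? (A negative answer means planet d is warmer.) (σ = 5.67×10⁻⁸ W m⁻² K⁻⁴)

ΔT ≈ 47.8 K

T_eq = [S₀(1−A)/(4σd²)]^(1/4), so T ∝ (1−A)^(1/4) / √d.
T₁ = [1360×0.51/(4×5.67×10⁻⁸×3.26²)]^(1/4) = 130.24 K.
T₂ = [1360×0.30/(4×5.67×10⁻⁸×6.24²)]^(1/4) = 82.44 K.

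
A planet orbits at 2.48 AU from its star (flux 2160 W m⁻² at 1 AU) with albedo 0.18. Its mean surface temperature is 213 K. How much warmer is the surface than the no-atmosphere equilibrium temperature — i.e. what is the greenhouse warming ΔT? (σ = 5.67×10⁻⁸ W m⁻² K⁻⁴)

ΔT ≈ 24.2 K

S = 2160/2.48² = 351.2 W m⁻².
T_eq = [S(1−A)/(4σ)]^(1/4) = [351.2×0.82/(4×5.67×10⁻⁸)]^(1/4) = 188.8 K.
ΔT = T_surf − T_eq = 213 − 188.8.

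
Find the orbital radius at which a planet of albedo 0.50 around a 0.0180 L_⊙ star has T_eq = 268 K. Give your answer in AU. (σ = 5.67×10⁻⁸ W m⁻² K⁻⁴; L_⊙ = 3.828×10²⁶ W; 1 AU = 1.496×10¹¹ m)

d ≈ 0.102 AU

L = 0.0180 × 3.828×10²⁶ = 6.89×10²⁴ W.
From T_eq⁴ = L(1−A)/(16πσd²): d = √[L(1−A)/(16πσT_eq⁴)].
d = √[6.89×10²⁴ × 0.50 / (16π × 5.67×10⁻⁸ × (268)⁴)] = 1.53×10¹⁰ m = 0.102 AU.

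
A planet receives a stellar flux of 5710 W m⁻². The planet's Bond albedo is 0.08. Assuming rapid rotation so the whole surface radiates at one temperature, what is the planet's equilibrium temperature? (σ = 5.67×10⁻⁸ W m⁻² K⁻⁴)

Energy balance: absorbed = emitted ⇒ πR²·S(1−A) = 4πR²·σT_eq⁴, so T_eq⁴ = S(1−A)/(4σ).
T_eq = [5710 × 0.92 / (4 × 5.67×10⁻⁸)]^(1/4) = (2.32×10¹⁰)^(1/4) = 390 K.

T_eq ≈ 390 K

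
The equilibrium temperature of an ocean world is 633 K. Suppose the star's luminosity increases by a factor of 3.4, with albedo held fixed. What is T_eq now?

T_eq ≈ 860 K

T_eq ∝ L^(1/4) · d^(−1/2).
T′ = 633 × 3.4^(1/4) = 860 K.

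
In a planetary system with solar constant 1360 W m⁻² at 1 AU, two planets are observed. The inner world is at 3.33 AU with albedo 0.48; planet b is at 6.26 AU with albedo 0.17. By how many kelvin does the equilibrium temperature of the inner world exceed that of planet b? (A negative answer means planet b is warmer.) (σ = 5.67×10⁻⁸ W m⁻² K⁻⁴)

ΔT ≈ 23.3 K

T_eq = [S₀(1−A)/(4σd²)]^(1/4), so T ∝ (1−A)^(1/4) / √d.
T₁ = [1360×0.52/(4×5.67×10⁻⁸×3.33²)]^(1/4) = 129.49 K.
T₂ = [1360×0.83/(4×5.67×10⁻⁸×6.26²)]^(1/4) = 106.16 K.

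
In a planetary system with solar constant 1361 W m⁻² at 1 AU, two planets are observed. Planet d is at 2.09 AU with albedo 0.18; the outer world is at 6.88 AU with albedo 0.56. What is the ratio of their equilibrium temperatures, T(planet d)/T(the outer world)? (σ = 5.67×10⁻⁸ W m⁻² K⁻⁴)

T_eq = [S₀(1−A)/(4σd²)]^(1/4), so T ∝ (1−A)^(1/4) / √d.
T₁ = [1361×0.82/(4×5.67×10⁻⁸×2.09²)]^(1/4) = 183.20 K.
T₂ = [1361×0.44/(4×5.67×10⁻⁸×6.88²)]^(1/4) = 86.42 K.

T₁/T₂ ≈ 2.120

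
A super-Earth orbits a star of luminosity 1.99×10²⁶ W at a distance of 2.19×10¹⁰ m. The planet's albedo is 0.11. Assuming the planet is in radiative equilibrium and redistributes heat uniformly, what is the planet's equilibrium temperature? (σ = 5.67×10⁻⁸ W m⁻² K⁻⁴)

T_eq ≈ 600 K

Flux: S = L/(4πd²) = 1.99×10²⁶/(4π×(2.19×10¹⁰)²) = 3.30×10⁴ W m⁻².
Energy balance: absorbed = emitted ⇒ πR²·S(1−A) = 4πR²·σT_eq⁴, so T_eq⁴ = S(1−A)/(4σ).
T_eq = [3.30×10⁴ × 0.89 / (4 × 5.67×10⁻⁸)]^(1/4) = (1.30×10¹¹)^(1/4) = 600 K.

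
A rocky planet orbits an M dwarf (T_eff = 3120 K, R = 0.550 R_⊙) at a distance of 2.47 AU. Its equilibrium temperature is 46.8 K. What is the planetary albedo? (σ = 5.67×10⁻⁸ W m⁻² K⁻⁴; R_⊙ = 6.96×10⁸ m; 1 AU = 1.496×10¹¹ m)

R_⋆ = 0.550 × 6.96×10⁸ = 3.83×10⁸ m.
d = 2.47 AU = 3.70×10¹¹ m.
L = 4πR_⋆²σT_⋆⁴ = 4π(3.83×10⁸)² × 5.67×10⁻⁸ × (3120)⁴ = 9.89×10²⁴ W.
S = L/(4πd²) = 5.77 W m⁻².
From T_eq⁴ = S(1−A)/(4σ): 1−A = 4σT_eq⁴/S.
1−A = 4 × 5.67×10⁻⁸ × (46.8)⁴ / 5.77 = 0.189.

A ≈ 0.81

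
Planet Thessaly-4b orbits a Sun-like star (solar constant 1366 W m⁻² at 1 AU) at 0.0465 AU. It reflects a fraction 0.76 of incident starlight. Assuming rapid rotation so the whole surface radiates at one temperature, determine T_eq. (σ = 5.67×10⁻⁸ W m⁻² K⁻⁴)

T_eq ≈ 904 K

Flux at 0.0465 AU: S = 1366/0.0465² = 6.32×10⁵ W m⁻².
Energy balance: absorbed = emitted ⇒ πR²·S(1−A) = 4πR²·σT_eq⁴, so T_eq⁴ = S(1−A)/(4σ).
T_eq = [6.32×10⁵ × 0.24 / (4 × 5.67×10⁻⁸)]^(1/4) = (6.69×10¹¹)^(1/4) = 904 K.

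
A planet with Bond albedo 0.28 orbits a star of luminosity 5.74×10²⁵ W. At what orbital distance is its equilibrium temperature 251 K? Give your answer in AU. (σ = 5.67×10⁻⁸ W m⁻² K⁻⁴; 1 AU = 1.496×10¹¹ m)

d ≈ 0.404 AU

From T_eq⁴ = L(1−A)/(16πσd²): d = √[L(1−A)/(16πσT_eq⁴)].
d = √[5.74×10²⁵ × 0.72 / (16π × 5.67×10⁻⁸ × (251)⁴)] = 6.04×10¹⁰ m = 0.404 AU.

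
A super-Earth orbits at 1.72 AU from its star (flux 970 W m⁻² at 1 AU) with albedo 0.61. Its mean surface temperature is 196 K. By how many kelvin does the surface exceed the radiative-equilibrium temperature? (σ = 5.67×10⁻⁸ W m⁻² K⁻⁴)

S = 970/1.72² = 327.9 W m⁻².
T_eq = [S(1−A)/(4σ)]^(1/4) = [327.9×0.39/(4×5.67×10⁻⁸)]^(1/4) = 154.1 K.
ΔT = T_surf − T_eq = 196 − 154.1.

ΔT ≈ 41.9 K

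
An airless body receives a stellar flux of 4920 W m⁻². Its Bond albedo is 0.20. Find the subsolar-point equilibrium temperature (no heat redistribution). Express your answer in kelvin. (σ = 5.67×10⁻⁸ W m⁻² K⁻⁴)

T_ss ≈ 513 K

At the subsolar point the surface absorbs S(1−A) and emits σT⁴ per unit area — no factor of 4, since only the local patch is in balance.
T = [4920 × 0.80 / 5.67×10⁻⁸]^(1/4) = (6.94×10¹⁰)^(1/4) = 513 K.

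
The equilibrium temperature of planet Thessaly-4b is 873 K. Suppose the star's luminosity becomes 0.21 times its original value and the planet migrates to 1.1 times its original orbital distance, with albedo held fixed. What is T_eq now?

T_eq ≈ 563 K

T_eq ∝ L^(1/4) · d^(−1/2).
T′ = 873 × 0.21^(1/4) / 1.1^(1/2) = 563 K.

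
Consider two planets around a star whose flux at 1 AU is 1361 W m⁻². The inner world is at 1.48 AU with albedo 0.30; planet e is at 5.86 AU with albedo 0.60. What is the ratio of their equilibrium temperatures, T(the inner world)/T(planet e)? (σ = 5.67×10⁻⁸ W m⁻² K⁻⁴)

T_eq = [S₀(1−A)/(4σd²)]^(1/4), so T ∝ (1−A)^(1/4) / √d.
T₁ = [1361×0.70/(4×5.67×10⁻⁸×1.48²)]^(1/4) = 209.27 K.
T₂ = [1361×0.40/(4×5.67×10⁻⁸×5.86²)]^(1/4) = 91.44 K.

T₁/T₂ ≈ 2.289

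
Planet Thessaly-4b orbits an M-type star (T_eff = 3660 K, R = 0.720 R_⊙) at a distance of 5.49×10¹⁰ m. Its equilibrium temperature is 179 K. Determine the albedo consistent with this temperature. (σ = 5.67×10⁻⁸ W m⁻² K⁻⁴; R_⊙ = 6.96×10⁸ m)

A ≈ 0.73

R_⋆ = 0.720 × 6.96×10⁸ = 5.01×10⁸ m.
L = 4πR_⋆²σT_⋆⁴ = 4π(5.01×10⁸)² × 5.67×10⁻⁸ × (3660)⁴ = 3.21×10²⁵ W.
S = L/(4πd²) = 848 W m⁻².
From T_eq⁴ = S(1−A)/(4σ): 1−A = 4σT_eq⁴/S.
1−A = 4 × 5.67×10⁻⁸ × (179)⁴ / 848 = 0.275.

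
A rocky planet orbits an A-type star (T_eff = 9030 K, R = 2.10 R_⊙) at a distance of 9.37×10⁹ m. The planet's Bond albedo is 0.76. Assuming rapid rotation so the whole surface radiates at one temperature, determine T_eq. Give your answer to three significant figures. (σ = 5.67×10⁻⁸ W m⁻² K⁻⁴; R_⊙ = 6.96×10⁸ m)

T_eq ≈ 1770 K

R_⋆ = 2.10 × 6.96×10⁸ = 1.46×10⁹ m.
L = 4πR_⋆²σT_⋆⁴ = 4π(1.46×10⁹)² × 5.67×10⁻⁸ × (9030)⁴ = 1.01×10²⁸ W.
S = L/(4πd²) = 9.17×10⁶ W m⁻².
Energy balance: absorbed = emitted ⇒ πR²·S(1−A) = 4πR²·σT_eq⁴, so T_eq⁴ = S(1−A)/(4σ).
T_eq = [9.17×10⁶ × 0.24 / (4 × 5.67×10⁻⁸)]^(1/4) = (9.71×10¹²)^(1/4) = 1770 K.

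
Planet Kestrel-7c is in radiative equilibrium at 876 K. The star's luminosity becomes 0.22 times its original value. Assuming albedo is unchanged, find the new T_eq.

T_eq ∝ L^(1/4) · d^(−1/2).
T′ = 876 × 0.22^(1/4) = 600 K.

T_eq ≈ 600 K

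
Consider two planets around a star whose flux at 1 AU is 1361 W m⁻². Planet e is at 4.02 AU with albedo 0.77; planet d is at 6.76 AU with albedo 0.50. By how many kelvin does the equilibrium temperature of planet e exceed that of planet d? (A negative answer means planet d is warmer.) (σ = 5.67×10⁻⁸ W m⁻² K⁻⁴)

ΔT ≈ 6.1 K

T_eq = [S₀(1−A)/(4σd²)]^(1/4), so T ∝ (1−A)^(1/4) / √d.
T₁ = [1361×0.23/(4×5.67×10⁻⁸×4.02²)]^(1/4) = 96.13 K.
T₂ = [1361×0.50/(4×5.67×10⁻⁸×6.76²)]^(1/4) = 90.02 K.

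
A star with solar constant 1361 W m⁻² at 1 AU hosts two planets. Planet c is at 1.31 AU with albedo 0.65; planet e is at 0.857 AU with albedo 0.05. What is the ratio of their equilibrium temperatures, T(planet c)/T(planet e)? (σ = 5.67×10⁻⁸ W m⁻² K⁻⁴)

T₁/T₂ ≈ 0.630

T_eq = [S₀(1−A)/(4σd²)]^(1/4), so T ∝ (1−A)^(1/4) / √d.
T₁ = [1361×0.35/(4×5.67×10⁻⁸×1.31²)]^(1/4) = 187.04 K.
T₂ = [1361×0.95/(4×5.67×10⁻⁸×0.857²)]^(1/4) = 296.82 K.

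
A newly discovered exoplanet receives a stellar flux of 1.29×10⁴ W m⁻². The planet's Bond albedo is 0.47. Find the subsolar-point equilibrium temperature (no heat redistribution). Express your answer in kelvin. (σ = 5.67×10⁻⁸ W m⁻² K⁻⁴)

T_ss ≈ 589 K

At the subsolar point the surface absorbs S(1−A) and emits σT⁴ per unit area — no factor of 4, since only the local patch is in balance.
T = [1.29×10⁴ × 0.53 / 5.67×10⁻⁸]^(1/4) = (1.21×10¹¹)^(1/4) = 589 K.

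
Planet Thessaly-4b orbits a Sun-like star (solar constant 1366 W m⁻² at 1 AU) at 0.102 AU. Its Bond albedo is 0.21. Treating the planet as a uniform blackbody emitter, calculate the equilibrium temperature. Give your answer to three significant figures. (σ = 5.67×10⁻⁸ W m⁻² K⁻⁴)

T_eq ≈ 822 K

Flux at 0.102 AU: S = 1366/0.102² = 1.31×10⁵ W m⁻².
Energy balance: absorbed = emitted ⇒ πR²·S(1−A) = 4πR²·σT_eq⁴, so T_eq⁴ = S(1−A)/(4σ).
T_eq = [1.31×10⁵ × 0.79 / (4 × 5.67×10⁻⁸)]^(1/4) = (4.57×10¹¹)^(1/4) = 822 K.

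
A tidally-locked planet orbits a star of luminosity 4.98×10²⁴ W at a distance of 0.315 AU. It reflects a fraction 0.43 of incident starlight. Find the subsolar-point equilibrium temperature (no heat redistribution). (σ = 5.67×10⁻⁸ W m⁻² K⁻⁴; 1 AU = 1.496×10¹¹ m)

d = 0.315 AU = 4.71×10¹⁰ m.
Flux: S = L/(4πd²) = 4.98×10²⁴/(4π×(4.71×10¹⁰)²) = 178 W m⁻².
At the subsolar point the surface absorbs S(1−A) and emits σT⁴ per unit area — no factor of 4, since only the local patch is in balance.
T = [178 × 0.57 / 5.67×10⁻⁸]^(1/4) = (1.79×10⁹)^(1/4) = 206 K.

T_ss ≈ 206 K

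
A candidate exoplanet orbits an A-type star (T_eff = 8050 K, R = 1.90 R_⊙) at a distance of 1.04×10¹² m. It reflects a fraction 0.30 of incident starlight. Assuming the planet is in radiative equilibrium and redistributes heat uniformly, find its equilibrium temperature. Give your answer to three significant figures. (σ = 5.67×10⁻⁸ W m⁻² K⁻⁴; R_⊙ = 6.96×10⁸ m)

R_⋆ = 1.90 × 6.96×10⁸ = 1.32×10⁹ m.
L = 4πR_⋆²σT_⋆⁴ = 4π(1.32×10⁹)² × 5.67×10⁻⁸ × (8050)⁴ = 5.23×10²⁷ W.
S = L/(4πd²) = 385 W m⁻².
Energy balance: absorbed = emitted ⇒ πR²·S(1−A) = 4πR²·σT_eq⁴, so T_eq⁴ = S(1−A)/(4σ).
T_eq = [385 × 0.70 / (4 × 5.67×10⁻⁸)]^(1/4) = (1.19×10⁹)^(1/4) = 186 K.

T_eq ≈ 186 K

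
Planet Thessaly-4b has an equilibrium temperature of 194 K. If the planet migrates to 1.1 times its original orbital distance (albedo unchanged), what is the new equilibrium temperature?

T_eq ∝ L^(1/4) · d^(−1/2).
T′ = 194 / 1.1^(1/2) = 185 K.

T_eq ≈ 185 K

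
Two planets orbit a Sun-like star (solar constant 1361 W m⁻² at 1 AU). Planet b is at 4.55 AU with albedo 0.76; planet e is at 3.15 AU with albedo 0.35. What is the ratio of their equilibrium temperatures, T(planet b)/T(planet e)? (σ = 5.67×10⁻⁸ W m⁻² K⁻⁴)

T_eq = [S₀(1−A)/(4σd²)]^(1/4), so T ∝ (1−A)^(1/4) / √d.
T₁ = [1361×0.24/(4×5.67×10⁻⁸×4.55²)]^(1/4) = 91.33 K.
T₂ = [1361×0.65/(4×5.67×10⁻⁸×3.15²)]^(1/4) = 140.81 K.

T₁/T₂ ≈ 0.649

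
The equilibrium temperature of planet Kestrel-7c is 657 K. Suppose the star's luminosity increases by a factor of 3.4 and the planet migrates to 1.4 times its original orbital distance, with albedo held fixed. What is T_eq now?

T_eq ∝ L^(1/4) · d^(−1/2).
T′ = 657 × 3.4^(1/4) / 1.4^(1/2) = 754 K.

T_eq ≈ 754 K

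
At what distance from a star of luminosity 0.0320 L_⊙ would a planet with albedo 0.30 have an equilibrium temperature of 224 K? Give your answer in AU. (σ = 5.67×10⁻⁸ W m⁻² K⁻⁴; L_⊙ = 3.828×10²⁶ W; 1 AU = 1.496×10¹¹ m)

L = 0.0320 × 3.828×10²⁶ = 1.22×10²⁵ W.
From T_eq⁴ = L(1−A)/(16πσd²): d = √[L(1−A)/(16πσT_eq⁴)].
d = √[1.22×10²⁵ × 0.70 / (16π × 5.67×10⁻⁸ × (224)⁴)] = 3.46×10¹⁰ m = 0.231 AU.

d ≈ 0.231 AU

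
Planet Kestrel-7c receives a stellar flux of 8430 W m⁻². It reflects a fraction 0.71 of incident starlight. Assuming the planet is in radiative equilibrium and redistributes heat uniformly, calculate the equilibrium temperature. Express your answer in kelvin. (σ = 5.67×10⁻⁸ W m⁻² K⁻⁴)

T_eq ≈ 322 K

Energy balance: absorbed = emitted ⇒ πR²·S(1−A) = 4πR²·σT_eq⁴, so T_eq⁴ = S(1−A)/(4σ).
T_eq = [8430 × 0.29 / (4 × 5.67×10⁻⁸)]^(1/4) = (1.08×10¹⁰)^(1/4) = 322 K.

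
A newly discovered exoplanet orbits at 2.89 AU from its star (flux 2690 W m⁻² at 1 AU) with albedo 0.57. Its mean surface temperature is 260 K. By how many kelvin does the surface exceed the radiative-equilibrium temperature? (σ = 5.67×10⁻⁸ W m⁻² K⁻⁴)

ΔT ≈ 102.8 K

S = 2690/2.89² = 322.1 W m⁻².
T_eq = [S(1−A)/(4σ)]^(1/4) = [322.1×0.43/(4×5.67×10⁻⁸)]^(1/4) = 157.2 K.
ΔT = T_surf − T_eq = 260 − 157.2.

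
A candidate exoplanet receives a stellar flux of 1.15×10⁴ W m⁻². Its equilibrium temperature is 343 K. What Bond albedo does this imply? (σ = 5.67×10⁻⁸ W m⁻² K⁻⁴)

A ≈ 0.73

From T_eq⁴ = S(1−A)/(4σ): 1−A = 4σT_eq⁴/S.
1−A = 4 × 5.67×10⁻⁸ × (343)⁴ / 1.15×10⁴ = 0.273.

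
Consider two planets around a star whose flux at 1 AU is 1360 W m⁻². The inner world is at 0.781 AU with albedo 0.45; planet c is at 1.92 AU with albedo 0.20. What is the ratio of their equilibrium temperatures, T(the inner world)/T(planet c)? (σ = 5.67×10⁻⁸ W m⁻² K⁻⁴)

T_eq = [S₀(1−A)/(4σd²)]^(1/4), so T ∝ (1−A)^(1/4) / √d.
T₁ = [1360×0.55/(4×5.67×10⁻⁸×0.781²)]^(1/4) = 271.17 K.
T₂ = [1360×0.80/(4×5.67×10⁻⁸×1.92²)]^(1/4) = 189.93 K.

T₁/T₂ ≈ 1.428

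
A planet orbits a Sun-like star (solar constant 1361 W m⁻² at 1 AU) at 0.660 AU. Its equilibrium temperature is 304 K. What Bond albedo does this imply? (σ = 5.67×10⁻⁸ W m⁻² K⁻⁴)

A ≈ 0.38

Flux at 0.660 AU: S = 1361/0.660² = 3120 W m⁻².
From T_eq⁴ = S(1−A)/(4σ): 1−A = 4σT_eq⁴/S.
1−A = 4 × 5.67×10⁻⁸ × (304)⁴ / 3120 = 0.620.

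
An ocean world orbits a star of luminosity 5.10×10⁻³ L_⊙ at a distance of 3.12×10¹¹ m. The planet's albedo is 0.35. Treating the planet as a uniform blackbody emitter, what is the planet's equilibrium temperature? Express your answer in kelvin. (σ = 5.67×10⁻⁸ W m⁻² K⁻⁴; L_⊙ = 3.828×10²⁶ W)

L = 5.10×10⁻³ × 3.828×10²⁶ = 1.95×10²⁴ W.
Flux: S = L/(4πd²) = 1.95×10²⁴/(4π×(3.12×10¹¹)²) = 1.60 W m⁻².
Energy balance: absorbed = emitted ⇒ πR²·S(1−A) = 4πR²·σT_eq⁴, so T_eq⁴ = S(1−A)/(4σ).
T_eq = [1.60 × 0.65 / (4 × 5.67×10⁻⁸)]^(1/4) = (4.57×10⁶)^(1/4) = 46.2 K.

T_eq ≈ 46.2 K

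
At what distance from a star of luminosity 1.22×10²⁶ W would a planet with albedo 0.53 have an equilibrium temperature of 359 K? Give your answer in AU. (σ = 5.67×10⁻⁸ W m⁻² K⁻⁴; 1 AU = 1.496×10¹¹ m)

d ≈ 0.233 AU

From T_eq⁴ = L(1−A)/(16πσd²): d = √[L(1−A)/(16πσT_eq⁴)].
d = √[1.22×10²⁶ × 0.47 / (16π × 5.67×10⁻⁸ × (359)⁴)] = 3.48×10¹⁰ m = 0.233 AU.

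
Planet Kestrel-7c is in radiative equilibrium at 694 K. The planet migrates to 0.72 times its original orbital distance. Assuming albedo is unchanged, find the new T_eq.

T_eq ≈ 818 K

T_eq ∝ L^(1/4) · d^(−1/2).
T′ = 694 / 0.72^(1/2) = 818 K.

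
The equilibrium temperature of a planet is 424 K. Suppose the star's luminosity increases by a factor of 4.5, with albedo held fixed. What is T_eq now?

T_eq ∝ L^(1/4) · d^(−1/2).
T′ = 424 × 4.5^(1/4) = 618 K.

T_eq ≈ 618 K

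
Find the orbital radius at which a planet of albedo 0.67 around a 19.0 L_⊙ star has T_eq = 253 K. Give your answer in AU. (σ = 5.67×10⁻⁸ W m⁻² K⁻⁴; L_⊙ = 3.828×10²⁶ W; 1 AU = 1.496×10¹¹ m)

d ≈ 3.03 AU

L = 19.0 × 3.828×10²⁶ = 7.27×10²⁷ W.
From T_eq⁴ = L(1−A)/(16πσd²): d = √[L(1−A)/(16πσT_eq⁴)].
d = √[7.27×10²⁷ × 0.33 / (16π × 5.67×10⁻⁸ × (253)⁴)] = 4.53×10¹¹ m = 3.03 AU.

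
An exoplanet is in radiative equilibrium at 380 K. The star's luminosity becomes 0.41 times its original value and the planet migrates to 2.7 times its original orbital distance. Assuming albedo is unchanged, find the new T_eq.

T_eq ∝ L^(1/4) · d^(−1/2).
T′ = 380 × 0.41^(1/4) / 2.7^(1/2) = 185 K.

T_eq ≈ 185 K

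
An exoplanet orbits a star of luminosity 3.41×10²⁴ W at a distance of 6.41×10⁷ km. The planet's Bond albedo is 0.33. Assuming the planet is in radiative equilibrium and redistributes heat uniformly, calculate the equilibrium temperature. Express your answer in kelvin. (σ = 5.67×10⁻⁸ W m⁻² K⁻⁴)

d = 6.41×10⁷ km = 6.41×10¹⁰ m.
Flux: S = L/(4πd²) = 3.41×10²⁴/(4π×(6.41×10¹⁰)²) = 66.0 W m⁻².
Energy balance: absorbed = emitted ⇒ πR²·S(1−A) = 4πR²·σT_eq⁴, so T_eq⁴ = S(1−A)/(4σ).
T_eq = [66.0 × 0.67 / (4 × 5.67×10⁻⁸)]^(1/4) = (1.95×10⁸)^(1/4) = 118 K.

T_eq ≈ 118 K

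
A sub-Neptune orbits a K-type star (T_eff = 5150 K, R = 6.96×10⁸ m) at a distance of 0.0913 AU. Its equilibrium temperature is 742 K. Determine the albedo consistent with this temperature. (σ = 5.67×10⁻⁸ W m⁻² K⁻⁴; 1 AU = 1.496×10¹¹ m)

d = 0.0913 AU = 1.37×10¹⁰ m.
L = 4πR_⋆²σT_⋆⁴ = 4π(6.96×10⁸)² × 5.67×10⁻⁸ × (5150)⁴ = 2.43×10²⁶ W.
S = L/(4πd²) = 1.04×10⁵ W m⁻².
From T_eq⁴ = S(1−A)/(4σ): 1−A = 4σT_eq⁴/S.
1−A = 4 × 5.67×10⁻⁸ × (742)⁴ / 1.04×10⁵ = 0.664.

A ≈ 0.34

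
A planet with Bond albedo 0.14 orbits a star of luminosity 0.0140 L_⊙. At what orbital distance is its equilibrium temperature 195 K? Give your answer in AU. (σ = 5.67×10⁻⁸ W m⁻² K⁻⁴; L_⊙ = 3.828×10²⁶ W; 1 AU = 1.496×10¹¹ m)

d ≈ 0.224 AU

L = 0.0140 × 3.828×10²⁶ = 5.36×10²⁴ W.
From T_eq⁴ = L(1−A)/(16πσd²): d = √[L(1−A)/(16πσT_eq⁴)].
d = √[5.36×10²⁴ × 0.86 / (16π × 5.67×10⁻⁸ × (195)⁴)] = 3.34×10¹⁰ m = 0.224 AU.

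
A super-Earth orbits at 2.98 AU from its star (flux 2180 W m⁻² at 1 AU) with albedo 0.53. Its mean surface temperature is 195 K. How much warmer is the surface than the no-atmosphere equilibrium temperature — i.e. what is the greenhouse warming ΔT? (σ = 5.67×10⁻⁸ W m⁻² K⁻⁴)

S = 2180/2.98² = 245.5 W m⁻².
T_eq = [S(1−A)/(4σ)]^(1/4) = [245.5×0.47/(4×5.67×10⁻⁸)]^(1/4) = 150.2 K.
ΔT = T_surf − T_eq = 195 − 150.2.

ΔT ≈ 44.8 K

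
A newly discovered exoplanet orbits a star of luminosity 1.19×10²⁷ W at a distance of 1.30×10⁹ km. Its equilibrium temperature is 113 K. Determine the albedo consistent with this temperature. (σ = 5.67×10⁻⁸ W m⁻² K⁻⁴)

d = 1.30×10⁹ km = 1.30×10¹² m.
Flux: S = L/(4πd²) = 1.19×10²⁷/(4π×(1.30×10¹²)²) = 56.0 W m⁻².
From T_eq⁴ = S(1−A)/(4σ): 1−A = 4σT_eq⁴/S.
1−A = 4 × 5.67×10⁻⁸ × (113)⁴ / 56.0 = 0.660.

A ≈ 0.34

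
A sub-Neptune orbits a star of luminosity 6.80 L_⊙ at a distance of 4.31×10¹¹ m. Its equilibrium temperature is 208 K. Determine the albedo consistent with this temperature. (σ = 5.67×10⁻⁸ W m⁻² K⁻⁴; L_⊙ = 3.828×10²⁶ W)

A ≈ 0.62

L = 6.80 × 3.828×10²⁶ = 2.60×10²⁷ W.
Flux: S = L/(4πd²) = 2.60×10²⁷/(4π×(4.31×10¹¹)²) = 1120 W m⁻².
From T_eq⁴ = S(1−A)/(4σ): 1−A = 4σT_eq⁴/S.
1−A = 4 × 5.67×10⁻⁸ × (208)⁴ / 1120 = 0.381.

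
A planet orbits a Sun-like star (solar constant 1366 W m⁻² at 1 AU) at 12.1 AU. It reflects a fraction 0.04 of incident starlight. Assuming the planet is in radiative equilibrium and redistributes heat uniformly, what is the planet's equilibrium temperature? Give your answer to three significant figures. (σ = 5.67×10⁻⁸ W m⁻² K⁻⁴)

T_eq ≈ 79.3 K

Flux at 12.1 AU: S = 1366/12.1² = 9.33 W m⁻².
Energy balance: absorbed = emitted ⇒ πR²·S(1−A) = 4πR²·σT_eq⁴, so T_eq⁴ = S(1−A)/(4σ).
T_eq = [9.33 × 0.96 / (4 × 5.67×10⁻⁸)]^(1/4) = (3.95×10⁷)^(1/4) = 79.3 K.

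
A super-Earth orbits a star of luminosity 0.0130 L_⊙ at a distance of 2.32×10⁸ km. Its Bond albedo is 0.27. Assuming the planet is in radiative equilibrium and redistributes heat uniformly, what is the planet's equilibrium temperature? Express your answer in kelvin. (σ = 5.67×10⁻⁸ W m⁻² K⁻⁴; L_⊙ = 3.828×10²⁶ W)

T_eq ≈ 69.8 K

d = 2.32×10⁸ km = 2.32×10¹¹ m.
L = 0.0130 × 3.828×10²⁶ = 4.98×10²⁴ W.
Flux: S = L/(4πd²) = 4.98×10²⁴/(4π×(2.32×10¹¹)²) = 7.36 W m⁻².
Energy balance: absorbed = emitted ⇒ πR²·S(1−A) = 4πR²·σT_eq⁴, so T_eq⁴ = S(1−A)/(4σ).
T_eq = [7.36 × 0.73 / (4 × 5.67×10⁻⁸)]^(1/4) = (2.37×10⁷)^(1/4) = 69.8 K.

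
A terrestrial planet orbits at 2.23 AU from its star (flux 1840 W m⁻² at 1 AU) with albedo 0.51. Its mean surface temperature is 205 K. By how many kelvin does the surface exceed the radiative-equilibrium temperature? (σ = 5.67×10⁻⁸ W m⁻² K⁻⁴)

S = 1840/2.23² = 370.0 W m⁻².
T_eq = [S(1−A)/(4σ)]^(1/4) = [370.0×0.49/(4×5.67×10⁻⁸)]^(1/4) = 168.1 K.
ΔT = T_surf − T_eq = 205 − 168.1.

ΔT ≈ 36.9 K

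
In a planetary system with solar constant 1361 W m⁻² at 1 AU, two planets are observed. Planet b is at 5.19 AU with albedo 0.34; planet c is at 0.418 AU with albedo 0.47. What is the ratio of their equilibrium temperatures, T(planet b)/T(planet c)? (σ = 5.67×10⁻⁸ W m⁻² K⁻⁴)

T_eq = [S₀(1−A)/(4σd²)]^(1/4), so T ∝ (1−A)^(1/4) / √d.
T₁ = [1361×0.66/(4×5.67×10⁻⁸×5.19²)]^(1/4) = 110.12 K.
T₂ = [1361×0.53/(4×5.67×10⁻⁸×0.418²)]^(1/4) = 367.31 K.

T₁/T₂ ≈ 0.300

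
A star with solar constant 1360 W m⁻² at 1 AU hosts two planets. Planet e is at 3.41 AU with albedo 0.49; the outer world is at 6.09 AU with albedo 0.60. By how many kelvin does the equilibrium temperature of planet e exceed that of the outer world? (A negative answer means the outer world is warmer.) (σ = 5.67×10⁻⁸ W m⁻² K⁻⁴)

ΔT ≈ 37.7 K

T_eq = [S₀(1−A)/(4σd²)]^(1/4), so T ∝ (1−A)^(1/4) / √d.
T₁ = [1360×0.51/(4×5.67×10⁻⁸×3.41²)]^(1/4) = 127.35 K.
T₂ = [1360×0.40/(4×5.67×10⁻⁸×6.09²)]^(1/4) = 89.68 K.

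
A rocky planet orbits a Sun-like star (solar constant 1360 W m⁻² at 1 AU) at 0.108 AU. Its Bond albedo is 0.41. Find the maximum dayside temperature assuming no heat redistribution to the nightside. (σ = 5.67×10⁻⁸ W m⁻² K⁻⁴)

Flux at 0.108 AU: S = 1360/0.108² = 1.17×10⁵ W m⁻².
With no redistribution each surface element balances locally: S(1−A) = σT⁴.
T = [1.17×10⁵ × 0.59 / 5.67×10⁻⁸]^(1/4) = (1.21×10¹²)^(1/4) = 1050 K.

T_ss ≈ 1050 K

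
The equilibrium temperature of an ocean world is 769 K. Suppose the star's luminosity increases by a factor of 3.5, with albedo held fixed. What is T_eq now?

T_eq ≈ 1050 K

T_eq ∝ L^(1/4) · d^(−1/2).
T′ = 769 × 3.5^(1/4) = 1050 K.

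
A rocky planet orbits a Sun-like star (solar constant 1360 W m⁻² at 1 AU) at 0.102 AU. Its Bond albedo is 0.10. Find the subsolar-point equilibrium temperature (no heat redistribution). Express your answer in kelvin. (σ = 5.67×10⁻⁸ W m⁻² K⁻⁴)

T_ss ≈ 1200 K

Flux at 0.102 AU: S = 1360/0.102² = 1.31×10⁵ W m⁻².
At the subsolar point the surface absorbs S(1−A) and emits σT⁴ per unit area — no factor of 4, since only the local patch is in balance.
T = [1.31×10⁵ × 0.90 / 5.67×10⁻⁸]^(1/4) = (2.07×10¹²)^(1/4) = 1200 K.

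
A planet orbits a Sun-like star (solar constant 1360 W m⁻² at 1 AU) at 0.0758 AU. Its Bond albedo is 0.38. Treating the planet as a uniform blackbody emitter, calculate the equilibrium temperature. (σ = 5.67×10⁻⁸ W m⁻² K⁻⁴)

Flux at 0.0758 AU: S = 1360/0.0758² = 2.37×10⁵ W m⁻².
Energy balance: absorbed = emitted ⇒ πR²·S(1−A) = 4πR²·σT_eq⁴, so T_eq⁴ = S(1−A)/(4σ).
T_eq = [2.37×10⁵ × 0.62 / (4 × 5.67×10⁻⁸)]^(1/4) = (6.47×10¹¹)^(1/4) = 897 K.

T_eq ≈ 897 K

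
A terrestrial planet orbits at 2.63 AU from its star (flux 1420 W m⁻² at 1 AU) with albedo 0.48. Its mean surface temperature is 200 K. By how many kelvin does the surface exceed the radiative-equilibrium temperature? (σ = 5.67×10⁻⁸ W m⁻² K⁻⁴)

ΔT ≈ 52.7 K

S = 1420/2.63² = 205.3 W m⁻².
T_eq = [S(1−A)/(4σ)]^(1/4) = [205.3×0.52/(4×5.67×10⁻⁸)]^(1/4) = 147.3 K.
ΔT = T_surf − T_eq = 200 − 147.3.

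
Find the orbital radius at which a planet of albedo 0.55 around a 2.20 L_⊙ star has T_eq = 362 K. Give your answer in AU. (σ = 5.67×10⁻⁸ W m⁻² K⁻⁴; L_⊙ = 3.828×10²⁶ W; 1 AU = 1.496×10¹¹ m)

d ≈ 0.588 AU

L = 2.20 × 3.828×10²⁶ = 8.42×10²⁶ W.
From T_eq⁴ = L(1−A)/(16πσd²): d = √[L(1−A)/(16πσT_eq⁴)].
d = √[8.42×10²⁶ × 0.45 / (16π × 5.67×10⁻⁸ × (362)⁴)] = 8.80×10¹⁰ m = 0.588 AU.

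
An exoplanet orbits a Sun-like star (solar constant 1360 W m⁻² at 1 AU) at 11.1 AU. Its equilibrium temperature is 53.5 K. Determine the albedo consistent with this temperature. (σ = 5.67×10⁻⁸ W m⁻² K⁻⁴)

Flux at 11.1 AU: S = 1360/11.1² = 11.0 W m⁻².
From T_eq⁴ = S(1−A)/(4σ): 1−A = 4σT_eq⁴/S.
1−A = 4 × 5.67×10⁻⁸ × (53.5)⁴ / 11.0 = 0.168.

A ≈ 0.83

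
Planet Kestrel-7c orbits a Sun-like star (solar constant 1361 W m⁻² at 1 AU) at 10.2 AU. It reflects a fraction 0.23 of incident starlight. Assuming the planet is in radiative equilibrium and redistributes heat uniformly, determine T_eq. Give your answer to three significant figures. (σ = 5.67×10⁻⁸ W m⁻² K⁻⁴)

Flux at 10.2 AU: S = 1361/10.2² = 13.1 W m⁻².
Energy balance: absorbed = emitted ⇒ πR²·S(1−A) = 4πR²·σT_eq⁴, so T_eq⁴ = S(1−A)/(4σ).
T_eq = [13.1 × 0.77 / (4 × 5.67×10⁻⁸)]^(1/4) = (4.44×10⁷)^(1/4) = 81.6 K.

T_eq ≈ 81.6 K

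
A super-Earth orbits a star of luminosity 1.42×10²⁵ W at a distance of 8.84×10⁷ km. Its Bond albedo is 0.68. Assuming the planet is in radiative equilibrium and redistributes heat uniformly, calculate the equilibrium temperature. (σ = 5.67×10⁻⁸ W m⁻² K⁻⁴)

T_eq ≈ 120 K

d = 8.84×10⁷ km = 8.84×10¹⁰ m.
Flux: S = L/(4πd²) = 1.42×10²⁵/(4π×(8.84×10¹⁰)²) = 145 W m⁻².
Energy balance: absorbed = emitted ⇒ πR²·S(1−A) = 4πR²·σT_eq⁴, so T_eq⁴ = S(1−A)/(4σ).
T_eq = [145 × 0.32 / (4 × 5.67×10⁻⁸)]^(1/4) = (2.04×10⁸)^(1/4) = 120 K.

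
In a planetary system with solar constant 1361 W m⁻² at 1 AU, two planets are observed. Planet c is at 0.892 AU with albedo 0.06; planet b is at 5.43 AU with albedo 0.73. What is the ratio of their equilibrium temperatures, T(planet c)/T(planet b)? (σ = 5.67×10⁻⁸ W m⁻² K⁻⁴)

T_eq = [S₀(1−A)/(4σd²)]^(1/4), so T ∝ (1−A)^(1/4) / √d.
T₁ = [1361×0.94/(4×5.67×10⁻⁸×0.892²)]^(1/4) = 290.17 K.
T₂ = [1361×0.27/(4×5.67×10⁻⁸×5.43²)]^(1/4) = 86.10 K.

T₁/T₂ ≈ 3.370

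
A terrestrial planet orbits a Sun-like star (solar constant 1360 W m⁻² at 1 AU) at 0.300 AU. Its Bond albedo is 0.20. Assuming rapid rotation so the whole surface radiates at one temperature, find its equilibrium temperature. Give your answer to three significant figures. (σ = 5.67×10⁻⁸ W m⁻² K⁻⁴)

T_eq ≈ 480 K

Flux at 0.300 AU: S = 1360/0.300² = 1.51×10⁴ W m⁻².
Energy balance: absorbed = emitted ⇒ πR²·S(1−A) = 4πR²·σT_eq⁴, so T_eq⁴ = S(1−A)/(4σ).
T_eq = [1.51×10⁴ × 0.80 / (4 × 5.67×10⁻⁸)]^(1/4) = (5.33×10¹⁰)^(1/4) = 480 K.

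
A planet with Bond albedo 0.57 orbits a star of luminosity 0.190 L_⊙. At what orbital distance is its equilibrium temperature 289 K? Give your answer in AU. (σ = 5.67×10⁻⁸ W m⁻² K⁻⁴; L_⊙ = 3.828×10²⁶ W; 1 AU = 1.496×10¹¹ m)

d ≈ 0.265 AU

L = 0.190 × 3.828×10²⁶ = 7.27×10²⁵ W.
From T_eq⁴ = L(1−A)/(16πσd²): d = √[L(1−A)/(16πσT_eq⁴)].
d = √[7.27×10²⁵ × 0.43 / (16π × 5.67×10⁻⁸ × (289)⁴)] = 3.97×10¹⁰ m = 0.265 AU.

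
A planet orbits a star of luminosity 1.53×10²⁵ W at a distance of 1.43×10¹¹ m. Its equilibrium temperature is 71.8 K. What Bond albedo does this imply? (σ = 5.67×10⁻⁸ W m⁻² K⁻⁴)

Flux: S = L/(4πd²) = 1.53×10²⁵/(4π×(1.43×10¹¹)²) = 59.5 W m⁻².
From T_eq⁴ = S(1−A)/(4σ): 1−A = 4σT_eq⁴/S.
1−A = 4 × 5.67×10⁻⁸ × (71.8)⁴ / 59.5 = 0.101.

A ≈ 0.90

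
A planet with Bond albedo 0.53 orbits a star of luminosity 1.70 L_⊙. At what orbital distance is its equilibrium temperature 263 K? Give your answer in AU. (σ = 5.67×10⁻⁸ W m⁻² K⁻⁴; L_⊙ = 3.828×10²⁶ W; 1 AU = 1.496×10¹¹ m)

d ≈ 1.00 AU

L = 1.70 × 3.828×10²⁶ = 6.51×10²⁶ W.
From T_eq⁴ = L(1−A)/(16πσd²): d = √[L(1−A)/(16πσT_eq⁴)].
d = √[6.51×10²⁶ × 0.47 / (16π × 5.67×10⁻⁸ × (263)⁴)] = 1.50×10¹¹ m = 1.00 AU.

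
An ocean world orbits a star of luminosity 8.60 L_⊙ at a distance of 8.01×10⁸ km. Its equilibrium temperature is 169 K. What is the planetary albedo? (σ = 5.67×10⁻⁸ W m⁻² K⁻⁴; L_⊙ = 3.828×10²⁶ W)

A ≈ 0.55

d = 8.01×10⁸ km = 8.01×10¹¹ m.
L = 8.60 × 3.828×10²⁶ = 3.29×10²⁷ W.
Flux: S = L/(4πd²) = 3.29×10²⁷/(4π×(8.01×10¹¹)²) = 408 W m⁻².
From T_eq⁴ = S(1−A)/(4σ): 1−A = 4σT_eq⁴/S.
1−A = 4 × 5.67×10⁻⁸ × (169)⁴ / 408 = 0.453.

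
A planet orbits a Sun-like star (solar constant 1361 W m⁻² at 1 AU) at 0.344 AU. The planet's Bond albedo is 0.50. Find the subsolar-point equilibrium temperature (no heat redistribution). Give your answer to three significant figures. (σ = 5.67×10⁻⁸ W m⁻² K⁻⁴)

Flux at 0.344 AU: S = 1361/0.344² = 1.15×10⁴ W m⁻².
At the subsolar point the surface absorbs S(1−A) and emits σT⁴ per unit area — no factor of 4, since only the local patch is in balance.
T = [1.15×10⁴ × 0.50 / 5.67×10⁻⁸]^(1/4) = (1.01×10¹¹)^(1/4) = 564 K.

T_ss ≈ 564 K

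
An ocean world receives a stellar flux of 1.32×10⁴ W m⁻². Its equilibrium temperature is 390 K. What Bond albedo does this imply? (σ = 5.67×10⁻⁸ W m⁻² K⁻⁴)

From T_eq⁴ = S(1−A)/(4σ): 1−A = 4σT_eq⁴/S.
1−A = 4 × 5.67×10⁻⁸ × (390)⁴ / 1.32×10⁴ = 0.397.

A ≈ 0.60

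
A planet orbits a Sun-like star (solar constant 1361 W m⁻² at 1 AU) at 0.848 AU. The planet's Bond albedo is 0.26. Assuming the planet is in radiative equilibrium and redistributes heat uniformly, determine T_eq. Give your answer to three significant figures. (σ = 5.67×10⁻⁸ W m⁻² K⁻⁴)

T_eq ≈ 280 K

Flux at 0.848 AU: S = 1361/0.848² = 1890 W m⁻².
Energy balance: absorbed = emitted ⇒ πR²·S(1−A) = 4πR²·σT_eq⁴, so T_eq⁴ = S(1−A)/(4σ).
T_eq = [1890 × 0.74 / (4 × 5.67×10⁻⁸)]^(1/4) = (6.18×10⁹)^(1/4) = 280 K.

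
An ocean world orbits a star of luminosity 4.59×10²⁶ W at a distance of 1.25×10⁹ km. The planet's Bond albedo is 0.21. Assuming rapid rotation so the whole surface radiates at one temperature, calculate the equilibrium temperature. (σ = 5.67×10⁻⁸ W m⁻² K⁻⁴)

d = 1.25×10⁹ km = 1.25×10¹² m.
Flux: S = L/(4πd²) = 4.59×10²⁶/(4π×(1.25×10¹²)²) = 23.4 W m⁻².
Energy balance: absorbed = emitted ⇒ πR²·S(1−A) = 4πR²·σT_eq⁴, so T_eq⁴ = S(1−A)/(4σ).
T_eq = [23.4 × 0.79 / (4 × 5.67×10⁻⁸)]^(1/4) = (8.14×10⁷)^(1/4) = 95.0 K.

T_eq ≈ 95.0 K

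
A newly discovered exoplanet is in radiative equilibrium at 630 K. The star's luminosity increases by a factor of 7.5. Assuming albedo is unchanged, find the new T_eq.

T_eq ∝ L^(1/4) · d^(−1/2).
T′ = 630 × 7.5^(1/4) = 1040 K.

T_eq ≈ 1040 K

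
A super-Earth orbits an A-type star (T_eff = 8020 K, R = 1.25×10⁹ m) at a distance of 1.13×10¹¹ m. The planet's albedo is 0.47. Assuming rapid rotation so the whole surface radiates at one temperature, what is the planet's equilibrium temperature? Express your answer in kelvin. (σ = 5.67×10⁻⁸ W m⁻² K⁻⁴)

L = 4πR_⋆²σT_⋆⁴ = 4π(1.25×10⁹)² × 5.67×10⁻⁸ × (8020)⁴ = 4.61×10²⁷ W.
S = L/(4πd²) = 2.87×10⁴ W m⁻².
Energy balance: absorbed = emitted ⇒ πR²·S(1−A) = 4πR²·σT_eq⁴, so T_eq⁴ = S(1−A)/(4σ).
T_eq = [2.87×10⁴ × 0.53 / (4 × 5.67×10⁻⁸)]^(1/4) = (6.71×10¹⁰)^(1/4) = 509 K.

T_eq ≈ 509 K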